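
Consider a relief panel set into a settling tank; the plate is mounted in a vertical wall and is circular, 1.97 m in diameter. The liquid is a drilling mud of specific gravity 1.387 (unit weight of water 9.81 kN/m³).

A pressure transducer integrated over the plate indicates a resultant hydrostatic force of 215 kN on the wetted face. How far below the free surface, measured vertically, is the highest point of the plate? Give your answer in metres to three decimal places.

γ = 1.387 × 9.81 = 13.60647 kN/m³.
A = π(0.985)² = 3.04805 m².
From F = γ·h_c·A, the centroid depth is h_c = 215/(13.60647 × 3.04805) = 5.18407 m.
The centroid is at the centre, 0.985 m below the top of the plate, so the highest point sits at h_top = 5.18407 − 0.985 = 4.19907 m below the surface.

d_top ≈ 4.199 m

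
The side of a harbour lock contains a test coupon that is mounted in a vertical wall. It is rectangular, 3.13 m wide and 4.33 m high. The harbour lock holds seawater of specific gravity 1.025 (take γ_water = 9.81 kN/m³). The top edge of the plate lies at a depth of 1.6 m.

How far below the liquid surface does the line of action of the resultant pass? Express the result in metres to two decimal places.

γ = 1.025 × 9.81 = 10.05525 kN/m³.
The centroid lies 4.33/2 = 2.165 m below the top edge, so the centroid depth is h_c = 1.6 + 2.165 = 3.765 m.
A = 3.13 × 4.33 = 13.5529 m².
Resultant F = γ·h_c·A = 10.05525 × 3.765 × 13.5529 = 513.086 kN.
I_c = b·h³/12 = 3.13 × 4.33³/12 = 21.1752 m⁴.
Centre of pressure: y_p = y_c + I_c/(y_c·A) = 3.765 + 21.1752/(3.765 × 13.5529) = 3.765 + 0.414983 = 4.17998 m along the plane.

h_p = 4.18 m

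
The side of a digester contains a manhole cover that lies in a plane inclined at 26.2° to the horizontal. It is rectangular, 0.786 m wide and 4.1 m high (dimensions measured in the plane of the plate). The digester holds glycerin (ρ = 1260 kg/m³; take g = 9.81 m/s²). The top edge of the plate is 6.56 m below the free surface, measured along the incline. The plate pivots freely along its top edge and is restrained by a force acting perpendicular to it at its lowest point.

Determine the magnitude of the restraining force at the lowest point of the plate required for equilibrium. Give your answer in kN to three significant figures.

P ≈ 81.7 kN

γ = ρg = 1260 × 9.81 / 1000 = 12.3606 kN/m³.
Let θ = 26.2° be the plate's angle to the horizontal; measure y along the incline from where the plane meets the free surface. Vertical depth h = y·sinθ with sinθ = 0.441506.
The centroid lies 4.1/2 = 2.05 m below the top edge, so y_c = 6.56 + 2.05 = 8.61 m and h_c = 8.61 × 0.441506 = 3.80137 m.
A = 0.786 × 4.1 = 3.2226 m².
Resultant F = γ·h_c·A = 12.3606 × 3.80137 × 3.2226 = 151.421 kN.
I_c = b·h³/12 = 0.786 × 4.1³/12 = 4.51433 m⁴.
Centre of pressure: y_p = y_c + I_c/(y_c·A) = 8.61 + 4.51433/(8.61 × 3.2226) = 8.61 + 0.162699 = 8.7727 m along the plane.
The resultant acts 2.05 + 0.162699 = 2.2127 m (along the plate) below the hinge at the top edge, so the moment about the hinge is M = F × 2.2127 = 151.421 × 2.2127 = 335.049 kN·m.
A normal force at the bottom, 4.1 m from the hinge, must supply this moment: P = 335.049/4.1 = 81.7193 kN.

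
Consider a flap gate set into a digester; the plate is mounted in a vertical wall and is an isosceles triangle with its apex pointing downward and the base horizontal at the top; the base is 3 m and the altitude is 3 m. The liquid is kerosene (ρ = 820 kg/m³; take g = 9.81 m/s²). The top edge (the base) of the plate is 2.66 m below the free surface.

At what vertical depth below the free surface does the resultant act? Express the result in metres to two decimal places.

h_p = 3.80 m

γ = ρg = 820 × 9.81 / 1000 = 8.0442 kN/m³.
With the apex down, the centroid sits h/3 = 3/3 = 1 m below the base (the top edge), so the centroid depth is h_c = 2.66 + 1 = 3.66 m.
A = ½ × 3 × 3 = 4.5 m².
Resultant F = γ·h_c·A = 8.0442 × 3.66 × 4.5 = 132.488 kN.
I_c = b·h³/36 = 3 × 3³/36 = 2.25 m⁴.
Centre of pressure: y_p = y_c + I_c/(y_c·A) = 3.66 + 2.25/(3.66 × 4.5) = 3.66 + 0.136612 = 3.79661 m along the plane.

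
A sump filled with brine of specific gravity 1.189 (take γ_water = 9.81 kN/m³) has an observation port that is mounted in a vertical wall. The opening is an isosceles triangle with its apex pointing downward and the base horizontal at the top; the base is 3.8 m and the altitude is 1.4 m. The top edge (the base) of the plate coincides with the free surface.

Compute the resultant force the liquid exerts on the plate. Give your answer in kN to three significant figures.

F ≈ 14.5 kN

γ = 1.189 × 9.81 = 11.66409 kN/m³.
With the apex down, the centroid sits h/3 = 1.4/3 = 0.466667 m below the base (the top edge), so the centroid depth is h_c = 0.466667 m.
A = ½ × 3.8 × 1.4 = 2.66 m².
Resultant F = γ·h_c·A = 11.66409 × 0.466667 × 2.66 = 14.479 kN.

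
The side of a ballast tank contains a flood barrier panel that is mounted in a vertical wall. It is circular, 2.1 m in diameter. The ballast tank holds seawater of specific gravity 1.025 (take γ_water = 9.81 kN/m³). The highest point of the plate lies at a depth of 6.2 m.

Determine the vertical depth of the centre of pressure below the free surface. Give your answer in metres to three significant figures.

h_p = 7.29 m

γ = 1.025 × 9.81 = 10.05525 kN/m³.
The centroid is at the centre, 1.05 m below the top of the plate, so the centroid depth is h_c = 6.2 + 1.05 = 7.25 m.
A = π(1.05)² = 3.46361 m².
Resultant F = γ·h_c·A = 10.05525 × 7.25 × 3.46361 = 252.499 kN.
I_c = πr⁴/4 = π × 1.05⁴/4 = 0.954656 m⁴.
Centre of pressure: y_p = y_c + I_c/(y_c·A) = 7.25 + 0.954656/(7.25 × 3.46361) = 7.25 + 0.0380172 = 7.28802 m along the plane.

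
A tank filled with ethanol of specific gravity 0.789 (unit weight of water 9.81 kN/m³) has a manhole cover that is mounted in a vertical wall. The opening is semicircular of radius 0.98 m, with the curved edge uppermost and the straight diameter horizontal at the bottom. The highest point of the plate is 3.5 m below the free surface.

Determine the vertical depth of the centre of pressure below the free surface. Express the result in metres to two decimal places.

h_p = 4.08 m

γ = 0.789 × 9.81 = 7.74009 kN/m³.
The centroid lies 4r/(3π) = 0.415925 m above the diameter, so r − 4r/(3π) = 0.98 − 0.415925 = 0.564075 m below the topmost point, so the centroid depth is h_c = 3.5 + 0.564075 = 4.06407 m.
A = πr²/2 = π × 0.98²/2 = 1.50859 m².
Resultant F = γ·h_c·A = 7.74009 × 4.06407 × 1.50859 = 47.4546 kN.
I_c = (π/8 − 8/(9π))·r⁴ = 0.109757 × 0.98⁴ = 0.101236 m⁴.
Centre of pressure: y_p = y_c + I_c/(y_c·A) = 4.06407 + 0.101236/(4.06407 × 1.50859) = 4.06407 + 0.0165121 = 4.08058 m along the plane.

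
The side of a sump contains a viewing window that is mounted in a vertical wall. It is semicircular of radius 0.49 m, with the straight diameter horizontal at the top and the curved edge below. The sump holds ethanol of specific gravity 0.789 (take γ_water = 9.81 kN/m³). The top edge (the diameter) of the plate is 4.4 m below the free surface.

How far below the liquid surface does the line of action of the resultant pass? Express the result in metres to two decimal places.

γ = 0.789 × 9.81 = 7.74009 kN/m³.
The centroid of a semicircle lies 4r/(3π) = 0.207962 m from the diameter, here below the top edge, so the centroid depth is h_c = 4.4 + 0.207962 = 4.60796 m.
A = πr²/2 = π × 0.49²/2 = 0.377148 m².
Resultant F = γ·h_c·A = 7.74009 × 4.60796 × 0.377148 = 13.4514 kN.
I_c = (π/8 − 8/(9π))·r⁴ = 0.109757 × 0.49⁴ = 0.00632727 m⁴.
Centre of pressure: y_p = y_c + I_c/(y_c·A) = 4.60796 + 0.00632727/(4.60796 × 0.377148) = 4.60796 + 0.00364079 = 4.6116 m along the plane.

h_p = 4.61 m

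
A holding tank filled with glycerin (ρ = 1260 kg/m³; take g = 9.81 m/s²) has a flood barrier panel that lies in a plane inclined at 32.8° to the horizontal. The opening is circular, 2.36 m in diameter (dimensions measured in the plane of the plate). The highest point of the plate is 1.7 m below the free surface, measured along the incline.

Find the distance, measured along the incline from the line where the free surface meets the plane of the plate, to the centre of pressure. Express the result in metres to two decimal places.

y_p = 3.00 m

γ = ρg = 1260 × 9.81 / 1000 = 12.3606 kN/m³.
Let θ = 32.8° be the plate's angle to the horizontal; measure y along the incline from where the plane meets the free surface. Vertical depth h = y·sinθ with sinθ = 0.541708.
The centroid is at the centre, 1.18 m below the top of the plate, so y_c = 1.7 + 1.18 = 2.88 m and h_c = 2.88 × 0.541708 = 1.56012 m.
A = π(1.18)² = 4.37435 m².
Resultant F = γ·h_c·A = 12.3606 × 1.56012 × 4.37435 = 84.355 kN.
I_c = πr⁴/4 = π × 1.18⁴/4 = 1.52271 m⁴.
Centre of pressure: y_p = y_c + I_c/(y_c·A) = 2.88 + 1.52271/(2.88 × 4.37435) = 2.88 + 0.120868 = 3.00087 m along the plane.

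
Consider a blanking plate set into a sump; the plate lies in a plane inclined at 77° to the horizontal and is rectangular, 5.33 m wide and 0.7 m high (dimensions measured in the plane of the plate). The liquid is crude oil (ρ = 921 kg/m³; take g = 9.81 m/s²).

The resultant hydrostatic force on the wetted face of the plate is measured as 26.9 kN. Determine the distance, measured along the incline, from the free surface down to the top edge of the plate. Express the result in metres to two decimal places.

y_top ≈ 0.47 m

γ = ρg = 921 × 9.81 / 1000 = 9.03501 kN/m³.
A = 5.33 × 0.7 = 3.731 m².
From F = γ·h_c·A, the centroid depth is h_c = 26.9/(9.03501 × 3.731) = 0.797992 m.
Let θ = 77° be the plate's angle to the horizontal; measure y along the incline from where the plane meets the free surface. Vertical depth h = y·sinθ with sinθ = 0.974370.
Along the incline, y_c = h_c/sinθ = 0.797992/0.974370 = 0.818983 m.
The centroid lies 0.7/2 = 0.35 m below the top edge, so the top edge sits at y_top = 0.818983 − 0.35 = 0.468983 m along the incline.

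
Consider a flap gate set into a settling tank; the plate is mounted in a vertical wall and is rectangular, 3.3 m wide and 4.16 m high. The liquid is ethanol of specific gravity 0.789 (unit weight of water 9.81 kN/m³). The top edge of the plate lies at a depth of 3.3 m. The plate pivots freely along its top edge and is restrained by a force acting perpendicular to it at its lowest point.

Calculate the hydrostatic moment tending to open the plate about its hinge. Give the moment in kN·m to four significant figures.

M ≈ 1342 kN·m

γ = 0.789 × 9.81 = 7.74009 kN/m³.
The centroid lies 4.16/2 = 2.08 m below the top edge, so the centroid depth is h_c = 3.3 + 2.08 = 5.38 m.
A = 3.3 × 4.16 = 13.728 m².
Resultant F = γ·h_c·A = 7.74009 × 5.38 × 13.728 = 571.657 kN.
I_c = b·h³/12 = 3.3 × 4.16³/12 = 19.7976 m⁴.
Centre of pressure: y_p = y_c + I_c/(y_c·A) = 5.38 + 19.7976/(5.38 × 13.728) = 5.38 + 0.268054 = 5.64805 m along the plane.
The resultant acts 2.08 + 0.268054 = 2.34805 m (along the plate) below the hinge at the top edge, so the moment about the hinge is M = F × 2.34805 = 571.657 × 2.34805 = 1342.28 kN·m.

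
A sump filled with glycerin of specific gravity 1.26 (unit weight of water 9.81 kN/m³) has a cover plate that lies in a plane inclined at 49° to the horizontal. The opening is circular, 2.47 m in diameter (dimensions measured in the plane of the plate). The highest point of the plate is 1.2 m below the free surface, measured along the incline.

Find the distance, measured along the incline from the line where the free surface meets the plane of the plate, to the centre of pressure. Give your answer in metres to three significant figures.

γ = 1.26 × 9.81 = 12.3606 kN/m³.
Let θ = 49° be the plate's angle to the horizontal; measure y along the incline from where the plane meets the free surface. Vertical depth h = y·sinθ with sinθ = 0.754710.
The centroid is at the centre, 1.235 m below the top of the plate, so y_c = 1.2 + 1.235 = 2.435 m and h_c = 2.435 × 0.754710 = 1.83772 m.
A = π(1.235)² = 4.79164 m².
Resultant F = γ·h_c·A = 12.3606 × 1.83772 × 4.79164 = 108.844 kN.
I_c = πr⁴/4 = π × 1.235⁴/4 = 1.82708 m⁴.
Centre of pressure: y_p = y_c + I_c/(y_c·A) = 2.435 + 1.82708/(2.435 × 4.79164) = 2.435 + 0.156594 = 2.59159 m along the plane.

y_p = 2.59 m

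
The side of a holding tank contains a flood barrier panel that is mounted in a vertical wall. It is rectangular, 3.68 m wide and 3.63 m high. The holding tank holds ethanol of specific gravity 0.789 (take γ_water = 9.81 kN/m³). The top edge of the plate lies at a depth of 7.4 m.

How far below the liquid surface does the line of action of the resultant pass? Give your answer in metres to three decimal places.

γ = 0.789 × 9.81 = 7.74009 kN/m³.
The centroid lies 3.63/2 = 1.815 m below the top edge, so the centroid depth is h_c = 7.4 + 1.815 = 9.215 m.
A = 3.68 × 3.63 = 13.3584 m².
Resultant F = γ·h_c·A = 7.74009 × 9.215 × 13.3584 = 952.787 kN.
I_c = b·h³/12 = 3.68 × 3.63³/12 = 14.6685 m⁴.
Centre of pressure: y_p = y_c + I_c/(y_c·A) = 9.215 + 14.6685/(9.215 × 13.3584) = 9.215 + 0.119161 = 9.33416 m along the plane.

h_p = 9.334 m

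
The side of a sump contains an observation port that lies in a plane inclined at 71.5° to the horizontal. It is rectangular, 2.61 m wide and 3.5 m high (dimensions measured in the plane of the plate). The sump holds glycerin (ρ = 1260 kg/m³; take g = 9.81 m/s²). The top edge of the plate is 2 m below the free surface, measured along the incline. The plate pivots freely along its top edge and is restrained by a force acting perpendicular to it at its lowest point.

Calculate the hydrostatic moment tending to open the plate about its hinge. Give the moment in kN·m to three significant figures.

γ = ρg = 1260 × 9.81 / 1000 = 12.3606 kN/m³.
Let θ = 71.5° be the plate's angle to the horizontal; measure y along the incline from where the plane meets the free surface. Vertical depth h = y·sinθ with sinθ = 0.948324.
The centroid lies 3.5/2 = 1.75 m below the top edge, so y_c = 2 + 1.75 = 3.75 m and h_c = 3.75 × 0.948324 = 3.55621 m.
A = 2.61 × 3.5 = 9.135 m².
Resultant F = γ·h_c·A = 12.3606 × 3.55621 × 9.135 = 401.546 kN.
I_c = b·h³/12 = 2.61 × 3.5³/12 = 9.32531 m⁴.
Centre of pressure: y_p = y_c + I_c/(y_c·A) = 3.75 + 9.32531/(3.75 × 9.135) = 3.75 + 0.272222 = 4.02222 m along the plane.
The resultant acts 1.75 + 0.272222 = 2.02222 m (along the plate) below the hinge at the top edge, so the moment about the hinge is M = F × 2.02222 = 401.546 × 2.02222 = 812.014 kN·m.

M ≈ 812 kN·m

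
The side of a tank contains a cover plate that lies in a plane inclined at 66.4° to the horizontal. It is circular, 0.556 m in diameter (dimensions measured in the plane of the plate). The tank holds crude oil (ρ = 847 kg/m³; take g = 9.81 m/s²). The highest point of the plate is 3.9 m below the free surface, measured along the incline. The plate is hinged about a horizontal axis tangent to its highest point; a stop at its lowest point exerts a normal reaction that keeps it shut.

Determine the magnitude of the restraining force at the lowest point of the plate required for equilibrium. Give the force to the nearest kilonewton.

γ = ρg = 847 × 9.81 / 1000 = 8.30907 kN/m³.
Let θ = 66.4° be the plate's angle to the horizontal; measure y along the incline from where the plane meets the free surface. Vertical depth h = y·sinθ with sinθ = 0.916363.
The centroid is at the centre, 0.278 m below the top of the plate, so y_c = 3.9 + 0.278 = 4.178 m and h_c = 4.178 × 0.916363 = 3.82856 m.
A = π(0.278)² = 0.242795 m².
Resultant F = γ·h_c·A = 8.30907 × 3.82856 × 0.242795 = 7.72374 kN.
I_c = πr⁴/4 = π × 0.278⁴/4 = 0.00469104 m⁴.
Centre of pressure: y_p = y_c + I_c/(y_c·A) = 4.178 + 0.00469104/(4.178 × 0.242795) = 4.178 + 0.00462446 = 4.18262 m along the plane.
The resultant acts 0.278 + 0.00462446 = 0.282624 m (along the plate) below the hinge at the top edge, so the moment about the hinge is M = F × 0.282624 = 7.72374 × 0.282624 = 2.18291 kN·m.
A normal force at the bottom, 0.556 m from the hinge, must supply this moment: P = 2.18291/0.556 = 3.9261 kN.

P ≈ 4 kN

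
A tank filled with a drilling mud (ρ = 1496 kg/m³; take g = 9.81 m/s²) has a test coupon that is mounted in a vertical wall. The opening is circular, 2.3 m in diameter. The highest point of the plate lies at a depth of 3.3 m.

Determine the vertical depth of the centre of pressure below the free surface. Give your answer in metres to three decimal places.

h_p = 4.524 m

γ = ρg = 1496 × 9.81 / 1000 = 14.67576 kN/m³.
The centroid is at the centre, 1.15 m below the top of the plate, so the centroid depth is h_c = 3.3 + 1.15 = 4.45 m.
A = π(1.15)² = 4.15476 m².
Resultant F = γ·h_c·A = 14.67576 × 4.45 × 4.15476 = 271.335 kN.
I_c = πr⁴/4 = π × 1.15⁴/4 = 1.37367 m⁴.
Centre of pressure: y_p = y_c + I_c/(y_c·A) = 4.45 + 1.37367/(4.45 × 4.15476) = 4.45 + 0.0742979 = 4.5243 m along the plane.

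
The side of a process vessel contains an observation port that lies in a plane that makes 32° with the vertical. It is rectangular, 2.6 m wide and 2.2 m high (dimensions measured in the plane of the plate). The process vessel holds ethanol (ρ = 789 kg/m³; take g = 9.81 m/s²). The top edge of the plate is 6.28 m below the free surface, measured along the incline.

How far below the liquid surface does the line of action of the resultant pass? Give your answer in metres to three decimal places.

γ = ρg = 789 × 9.81 / 1000 = 7.74009 kN/m³.
The plate makes 32° with the vertical, i.e. θ = 90° − 32° = 58° to the horizontal. Measuring y along the incline from the free-surface line, vertical depth h = y·sinθ with sinθ = 0.848048.
The centroid lies 2.2/2 = 1.1 m below the top edge, so y_c = 6.28 + 1.1 = 7.38 m and h_c = 7.38 × 0.848048 = 6.25859 m.
A = 2.6 × 2.2 = 5.72 m².
Resultant F = γ·h_c·A = 7.74009 × 6.25859 × 5.72 = 277.089 kN.
I_c = b·h³/12 = 2.6 × 2.2³/12 = 2.30707 m⁴.
Centre of pressure: y_p = y_c + I_c/(y_c·A) = 7.38 + 2.30707/(7.38 × 5.72) = 7.38 + 0.0546523 = 7.43465 m along the plane.
Vertically, h_p = y_p·sinθ = 7.43465 × 0.848048 = 6.30494 m.

h_p = 6.305 m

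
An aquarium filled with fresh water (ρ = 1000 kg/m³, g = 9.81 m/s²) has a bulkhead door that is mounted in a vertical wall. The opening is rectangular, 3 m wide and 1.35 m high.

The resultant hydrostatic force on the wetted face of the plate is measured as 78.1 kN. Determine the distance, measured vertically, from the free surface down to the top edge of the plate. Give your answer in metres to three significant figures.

d_top ≈ 1.29 m

γ = ρg = 1000 × 9.81 = 9810 N/m³ = 9.81 kN/m³.
A = 3 × 1.35 = 4.05 m².
From F = γ·h_c·A, the centroid depth is h_c = 78.1/(9.81 × 4.05) = 1.96574 m.
The centroid lies 1.35/2 = 0.675 m below the top edge, so the top edge sits at h_top = 1.96574 − 0.675 = 1.29074 m below the surface.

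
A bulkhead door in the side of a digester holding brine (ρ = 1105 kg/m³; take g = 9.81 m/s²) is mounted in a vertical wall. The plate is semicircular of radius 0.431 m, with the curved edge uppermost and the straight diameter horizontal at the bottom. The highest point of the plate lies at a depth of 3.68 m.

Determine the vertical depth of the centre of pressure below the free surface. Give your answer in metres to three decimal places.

γ = ρg = 1105 × 9.81 / 1000 = 10.84005 kN/m³.
The centroid lies 4r/(3π) = 0.182922 m above the diameter, so r − 4r/(3π) = 0.431 − 0.182922 = 0.248078 m below the topmost point, so the centroid depth is h_c = 3.68 + 0.248078 = 3.92808 m.
A = πr²/2 = π × 0.431²/2 = 0.291793 m².
Resultant F = γ·h_c·A = 10.84005 × 3.92808 × 0.291793 = 12.4247 kN.
I_c = (π/8 − 8/(9π))·r⁴ = 0.109757 × 0.431⁴ = 0.0037874 m⁴.
Centre of pressure: y_p = y_c + I_c/(y_c·A) = 3.92808 + 0.0037874/(3.92808 × 0.291793) = 3.92808 + 0.00330435 = 3.93138 m along the plane.

h_p = 3.931 m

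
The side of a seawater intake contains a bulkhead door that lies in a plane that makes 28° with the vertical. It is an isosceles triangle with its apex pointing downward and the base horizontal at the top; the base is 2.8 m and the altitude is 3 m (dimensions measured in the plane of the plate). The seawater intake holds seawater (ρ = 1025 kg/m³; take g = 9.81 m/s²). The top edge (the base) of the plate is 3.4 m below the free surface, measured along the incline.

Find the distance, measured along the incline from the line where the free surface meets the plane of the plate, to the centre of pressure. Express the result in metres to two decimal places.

y_p = 4.51 m

γ = ρg = 1025 × 9.81 / 1000 = 10.05525 kN/m³.
The plate makes 28° with the vertical, i.e. θ = 90° − 28° = 62° to the horizontal. Measuring y along the incline from the free-surface line, vertical depth h = y·sinθ with sinθ = 0.882948.
With the apex down, the centroid sits h/3 = 3/3 = 1 m below the base (the top edge), so y_c = 3.4 + 1 = 4.4 m and h_c = 4.4 × 0.882948 = 3.88497 m.
A = ½ × 2.8 × 3 = 4.2 m².
Resultant F = γ·h_c·A = 10.05525 × 3.88497 × 4.2 = 164.07 kN.
I_c = b·h³/36 = 2.8 × 3³/36 = 2.1 m⁴.
Centre of pressure: y_p = y_c + I_c/(y_c·A) = 4.4 + 2.1/(4.4 × 4.2) = 4.4 + 0.113636 = 4.51364 m along the plane.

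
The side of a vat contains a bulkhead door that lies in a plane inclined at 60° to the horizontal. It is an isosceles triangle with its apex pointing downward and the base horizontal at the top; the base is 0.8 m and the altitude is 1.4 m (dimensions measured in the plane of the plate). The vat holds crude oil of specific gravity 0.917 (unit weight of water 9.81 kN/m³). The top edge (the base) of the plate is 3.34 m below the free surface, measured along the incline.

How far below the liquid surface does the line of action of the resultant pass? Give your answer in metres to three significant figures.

h_p = 3.32 m

γ = 0.917 × 9.81 = 8.99577 kN/m³.
Let θ = 60° be the plate's angle to the horizontal; measure y along the incline from where the plane meets the free surface. Vertical depth h = y·sinθ with sinθ = 0.866025.
With the apex down, the centroid sits h/3 = 1.4/3 = 0.466667 m below the base (the top edge), so y_c = 3.34 + 0.466667 = 3.80667 m and h_c = 3.80667 × 0.866025 = 3.29667 m.
A = ½ × 0.8 × 1.4 = 0.56 m².
Resultant F = γ·h_c·A = 8.99577 × 3.29667 × 0.56 = 16.6074 kN.
I_c = b·h³/36 = 0.8 × 1.4³/36 = 0.0609778 m⁴.
Centre of pressure: y_p = y_c + I_c/(y_c·A) = 3.80667 + 0.0609778/(3.80667 × 0.56) = 3.80667 + 0.0286048 = 3.83527 m along the plane.
Vertically, h_p = y_p·sinθ = 3.83527 × 0.866025 = 3.32144 m.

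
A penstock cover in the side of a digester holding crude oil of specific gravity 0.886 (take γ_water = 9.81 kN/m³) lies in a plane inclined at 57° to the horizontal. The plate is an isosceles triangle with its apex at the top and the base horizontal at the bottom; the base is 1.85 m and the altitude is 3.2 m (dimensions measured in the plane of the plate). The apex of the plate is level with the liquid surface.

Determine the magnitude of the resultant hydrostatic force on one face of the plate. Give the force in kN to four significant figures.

F ≈ 46.03 kN

γ = 0.886 × 9.81 = 8.69166 kN/m³.
Let θ = 57° be the plate's angle to the horizontal; measure y along the incline from where the plane meets the free surface. Vertical depth h = y·sinθ with sinθ = 0.838671.
With the apex up, the centroid sits 2h/3 = 2 × 3.2/3 = 2.13333 m below the apex, so y_c = 2.13333 m and h_c = 2.13333 × 0.838671 = 1.78916 m.
A = ½ × 1.85 × 3.2 = 2.96 m².
Resultant F = γ·h_c·A = 8.69166 × 1.78916 × 2.96 = 46.0303 kN.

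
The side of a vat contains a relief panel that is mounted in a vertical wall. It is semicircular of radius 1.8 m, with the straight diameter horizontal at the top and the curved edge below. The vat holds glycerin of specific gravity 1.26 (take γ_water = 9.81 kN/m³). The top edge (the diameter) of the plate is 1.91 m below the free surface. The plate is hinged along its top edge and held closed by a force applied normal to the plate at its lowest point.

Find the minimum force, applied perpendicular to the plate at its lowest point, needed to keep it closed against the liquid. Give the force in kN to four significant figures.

γ = 1.26 × 9.81 = 12.3606 kN/m³.
The centroid of a semicircle lies 4r/(3π) = 0.763944 m from the diameter, here below the top edge, so the centroid depth is h_c = 1.91 + 0.763944 = 2.67394 m.
A = πr²/2 = π × 1.8²/2 = 5.08938 m².
Resultant F = γ·h_c·A = 12.3606 × 2.67394 × 5.08938 = 168.212 kN.
I_c = (π/8 − 8/(9π))·r⁴ = 0.109757 × 1.8⁴ = 1.15219 m⁴.
Centre of pressure: y_p = y_c + I_c/(y_c·A) = 2.67394 + 1.15219/(2.67394 × 5.08938) = 2.67394 + 0.0846657 = 2.75861 m along the plane.
The resultant acts 0.763944 + 0.0846657 = 0.84861 m (along the plate) below the hinge at the top edge, so the moment about the hinge is M = F × 0.84861 = 168.212 × 0.84861 = 142.746 kN·m.
A normal force at the bottom, 1.8 m from the hinge, must supply this moment: P = 142.746/1.8 = 79.3033 kN.

P ≈ 79.30 kN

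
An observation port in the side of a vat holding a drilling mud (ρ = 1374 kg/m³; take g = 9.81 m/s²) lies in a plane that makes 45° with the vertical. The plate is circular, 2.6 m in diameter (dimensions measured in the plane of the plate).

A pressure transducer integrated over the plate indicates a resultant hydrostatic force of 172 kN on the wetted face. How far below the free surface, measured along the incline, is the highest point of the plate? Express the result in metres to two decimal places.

y_top ≈ 2.10 m

γ = ρg = 1374 × 9.81 / 1000 = 13.47894 kN/m³.
A = π(1.3)² = 5.30929 m².
From F = γ·h_c·A, the centroid depth is h_c = 172/(13.47894 × 5.30929) = 2.40346 m.
The plate makes 45° with the vertical, i.e. θ = 90° − 45° = 45° to the horizontal. Measuring y along the incline from the free-surface line, vertical depth h = y·sinθ with sinθ = 0.707107.
Along the incline, y_c = h_c/sinθ = 2.40346/0.707107 = 3.399 m.
The centroid is at the centre, 1.3 m below the top of the plate, so the highest point sits at y_top = 3.399 − 1.3 = 2.099 m along the incline.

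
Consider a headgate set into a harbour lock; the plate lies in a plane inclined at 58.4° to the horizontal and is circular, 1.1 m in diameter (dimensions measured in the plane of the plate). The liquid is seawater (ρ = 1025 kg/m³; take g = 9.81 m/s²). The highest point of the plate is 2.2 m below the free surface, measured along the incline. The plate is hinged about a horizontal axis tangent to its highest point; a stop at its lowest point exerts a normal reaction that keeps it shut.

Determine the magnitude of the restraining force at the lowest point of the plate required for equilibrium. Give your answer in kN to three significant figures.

γ = ρg = 1025 × 9.81 / 1000 = 10.05525 kN/m³.
Let θ = 58.4° be the plate's angle to the horizontal; measure y along the incline from where the plane meets the free surface. Vertical depth h = y·sinθ with sinθ = 0.851727.
The centroid is at the centre, 0.55 m below the top of the plate, so y_c = 2.2 + 0.55 = 2.75 m and h_c = 2.75 × 0.851727 = 2.34225 m.
A = π(0.55)² = 0.950332 m².
Resultant F = γ·h_c·A = 10.05525 × 2.34225 × 0.950332 = 22.3821 kN.
I_c = πr⁴/4 = π × 0.55⁴/4 = 0.0718688 m⁴.
Centre of pressure: y_p = y_c + I_c/(y_c·A) = 2.75 + 0.0718688/(2.75 × 0.950332) = 2.75 + 0.0275 = 2.7775 m along the plane.
The resultant acts 0.55 + 0.0275 = 0.5775 m (along the plate) below the hinge at the top edge, so the moment about the hinge is M = F × 0.5775 = 22.3821 × 0.5775 = 12.9257 kN·m.
A normal force at the bottom, 1.1 m from the hinge, must supply this moment: P = 12.9257/1.1 = 11.7506 kN.

P ≈ 11.8 kN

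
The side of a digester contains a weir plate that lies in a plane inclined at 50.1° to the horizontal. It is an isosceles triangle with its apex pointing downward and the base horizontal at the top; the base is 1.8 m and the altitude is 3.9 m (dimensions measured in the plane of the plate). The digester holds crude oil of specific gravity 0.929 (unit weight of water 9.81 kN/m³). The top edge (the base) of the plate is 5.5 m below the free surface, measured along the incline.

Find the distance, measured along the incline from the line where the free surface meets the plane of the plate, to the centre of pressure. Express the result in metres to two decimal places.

γ = 0.929 × 9.81 = 9.11349 kN/m³.
Let θ = 50.1° be the plate's angle to the horizontal; measure y along the incline from where the plane meets the free surface. Vertical depth h = y·sinθ with sinθ = 0.767165.
With the apex down, the centroid sits h/3 = 3.9/3 = 1.3 m below the base (the top edge), so y_c = 5.5 + 1.3 = 6.8 m and h_c = 6.8 × 0.767165 = 5.21672 m.
A = ½ × 1.8 × 3.9 = 3.51 m².
Resultant F = γ·h_c·A = 9.11349 × 5.21672 × 3.51 = 166.874 kN.
I_c = b·h³/36 = 1.8 × 3.9³/36 = 2.96595 m⁴.
Centre of pressure: y_p = y_c + I_c/(y_c·A) = 6.8 + 2.96595/(6.8 × 3.51) = 6.8 + 0.124265 = 6.92427 m along the plane.

y_p = 6.92 m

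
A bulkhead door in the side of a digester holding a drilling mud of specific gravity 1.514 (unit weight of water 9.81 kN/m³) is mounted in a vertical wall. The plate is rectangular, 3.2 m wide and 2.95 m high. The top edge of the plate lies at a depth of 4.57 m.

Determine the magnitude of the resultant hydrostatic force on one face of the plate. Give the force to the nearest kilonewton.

F ≈ 848 kN

γ = 1.514 × 9.81 = 14.85234 kN/m³.
The centroid lies 2.95/2 = 1.475 m below the top edge, so the centroid depth is h_c = 4.57 + 1.475 = 6.045 m.
A = 3.2 × 2.95 = 9.44 m².
Resultant F = γ·h_c·A = 14.85234 × 6.045 × 9.44 = 847.546 kN.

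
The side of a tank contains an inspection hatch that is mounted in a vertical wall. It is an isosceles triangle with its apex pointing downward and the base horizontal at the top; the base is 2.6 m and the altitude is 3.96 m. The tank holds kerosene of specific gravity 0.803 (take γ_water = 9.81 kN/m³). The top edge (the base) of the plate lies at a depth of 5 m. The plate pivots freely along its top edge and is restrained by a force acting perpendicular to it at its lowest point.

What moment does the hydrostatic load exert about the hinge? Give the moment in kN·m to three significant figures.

γ = 0.803 × 9.81 = 7.87743 kN/m³.
With the apex down, the centroid sits h/3 = 3.96/3 = 1.32 m below the base (the top edge), so the centroid depth is h_c = 5 + 1.32 = 6.32 m.
A = ½ × 2.6 × 3.96 = 5.148 m².
Resultant F = γ·h_c·A = 7.87743 × 6.32 × 5.148 = 256.295 kN.
I_c = b·h³/36 = 2.6 × 3.96³/36 = 4.48494 m⁴.
Centre of pressure: y_p = y_c + I_c/(y_c·A) = 6.32 + 4.48494/(6.32 × 5.148) = 6.32 + 0.137848 = 6.45785 m along the plane.
The resultant acts 1.32 + 0.137848 = 1.45785 m (along the plate) below the hinge at the top edge, so the moment about the hinge is M = F × 1.45785 = 256.295 × 1.45785 = 373.64 kN·m.

M ≈ 374 kN·m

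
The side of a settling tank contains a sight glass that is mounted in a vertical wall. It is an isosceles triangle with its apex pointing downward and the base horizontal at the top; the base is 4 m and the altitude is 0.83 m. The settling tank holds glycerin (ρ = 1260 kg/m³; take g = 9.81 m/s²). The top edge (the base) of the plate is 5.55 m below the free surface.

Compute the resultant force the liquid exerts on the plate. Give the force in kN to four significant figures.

γ = ρg = 1260 × 9.81 / 1000 = 12.3606 kN/m³.
With the apex down, the centroid sits h/3 = 0.83/3 = 0.276667 m below the base (the top edge), so the centroid depth is h_c = 5.55 + 0.276667 = 5.82667 m.
A = ½ × 4 × 0.83 = 1.66 m².
Resultant F = γ·h_c·A = 12.3606 × 5.82667 × 1.66 = 119.555 kN.

F ≈ 119.6 kN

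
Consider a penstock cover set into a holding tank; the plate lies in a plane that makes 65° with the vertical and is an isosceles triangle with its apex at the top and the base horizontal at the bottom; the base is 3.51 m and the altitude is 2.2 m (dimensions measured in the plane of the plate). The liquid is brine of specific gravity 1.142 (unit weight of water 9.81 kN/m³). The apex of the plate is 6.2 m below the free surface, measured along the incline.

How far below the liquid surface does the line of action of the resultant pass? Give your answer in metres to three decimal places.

h_p = 3.255 m

γ = 1.142 × 9.81 = 11.20302 kN/m³.
The plate makes 65° with the vertical, i.e. θ = 90° − 65° = 25° to the horizontal. Measuring y along the incline from the free-surface line, vertical depth h = y·sinθ with sinθ = 0.422618.
With the apex up, the centroid sits 2h/3 = 2 × 2.2/3 = 1.46667 m below the apex, so y_c = 6.2 + 1.46667 = 7.66667 m and h_c = 7.66667 × 0.422618 = 3.24007 m.
A = ½ × 3.51 × 2.2 = 3.861 m².
Resultant F = γ·h_c·A = 11.20302 × 3.24007 × 3.861 = 140.149 kN.
I_c = b·h³/36 = 3.51 × 2.2³/36 = 1.03818 m⁴.
Centre of pressure: y_p = y_c + I_c/(y_c·A) = 7.66667 + 1.03818/(7.66667 × 3.861) = 7.66667 + 0.0350724 = 7.70174 m along the plane.
Vertically, h_p = y_p·sinθ = 7.70174 × 0.422618 = 3.25489 m.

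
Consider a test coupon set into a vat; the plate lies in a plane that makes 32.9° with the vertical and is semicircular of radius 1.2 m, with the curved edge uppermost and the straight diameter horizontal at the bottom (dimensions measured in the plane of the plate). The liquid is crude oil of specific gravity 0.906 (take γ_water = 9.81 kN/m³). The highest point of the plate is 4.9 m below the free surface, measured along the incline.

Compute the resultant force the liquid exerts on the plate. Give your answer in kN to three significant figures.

γ = 0.906 × 9.81 = 8.88786 kN/m³.
The plate makes 32.9° with the vertical, i.e. θ = 90° − 32.9° = 57.1° to the horizontal. Measuring y along the incline from the free-surface line, vertical depth h = y·sinθ with sinθ = 0.839620.
The centroid lies 4r/(3π) = 0.509296 m above the diameter, so r − 4r/(3π) = 1.2 − 0.509296 = 0.690704 m below the topmost point, so y_c = 4.9 + 0.690704 = 5.5907 m and h_c = 5.5907 × 0.839620 = 4.69406 m.
A = πr²/2 = π × 1.2²/2 = 2.26195 m².
Resultant F = γ·h_c·A = 8.88786 × 4.69406 × 2.26195 = 94.3689 kN.

F ≈ 94.4 kN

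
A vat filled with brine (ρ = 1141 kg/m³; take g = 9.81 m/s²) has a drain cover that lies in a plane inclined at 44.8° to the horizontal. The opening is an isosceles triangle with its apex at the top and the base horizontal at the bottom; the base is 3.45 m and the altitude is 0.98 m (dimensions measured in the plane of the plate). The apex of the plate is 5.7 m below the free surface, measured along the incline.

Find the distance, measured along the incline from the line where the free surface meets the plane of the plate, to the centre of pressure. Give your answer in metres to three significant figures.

γ = ρg = 1141 × 9.81 / 1000 = 11.19321 kN/m³.
Let θ = 44.8° be the plate's angle to the horizontal; measure y along the incline from where the plane meets the free surface. Vertical depth h = y·sinθ with sinθ = 0.704634.
With the apex up, the centroid sits 2h/3 = 2 × 0.98/3 = 0.653333 m below the apex, so y_c = 5.7 + 0.653333 = 6.35333 m and h_c = 6.35333 × 0.704634 = 4.47677 m.
A = ½ × 3.45 × 0.98 = 1.6905 m².
Resultant F = γ·h_c·A = 11.19321 × 4.47677 × 1.6905 = 84.71 kN.
I_c = b·h³/36 = 3.45 × 0.98³/36 = 0.0901976 m⁴.
Centre of pressure: y_p = y_c + I_c/(y_c·A) = 6.35333 + 0.0901976/(6.35333 × 1.6905) = 6.35333 + 0.00839805 = 6.36173 m along the plane.

y_p = 6.36 m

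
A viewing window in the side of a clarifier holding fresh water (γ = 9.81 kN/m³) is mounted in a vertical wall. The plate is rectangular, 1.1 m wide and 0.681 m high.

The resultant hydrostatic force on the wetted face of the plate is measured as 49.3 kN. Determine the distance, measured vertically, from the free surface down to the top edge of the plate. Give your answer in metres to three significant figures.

γ = 9.81 kN/m³.
A = 1.1 × 0.681 = 0.7491 m².
From F = γ·h_c·A, the centroid depth is h_c = 49.3/(9.81 × 0.7491) = 6.7087 m.
The centroid lies 0.681/2 = 0.3405 m below the top edge, so the top edge sits at h_top = 6.7087 − 0.3405 = 6.3682 m below the surface.

d_top ≈ 6.37 m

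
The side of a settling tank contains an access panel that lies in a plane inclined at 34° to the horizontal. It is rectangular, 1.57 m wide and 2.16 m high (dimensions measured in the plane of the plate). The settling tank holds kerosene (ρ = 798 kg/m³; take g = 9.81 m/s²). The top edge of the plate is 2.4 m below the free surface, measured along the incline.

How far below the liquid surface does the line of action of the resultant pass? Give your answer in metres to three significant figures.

h_p = 2.01 m

γ = ρg = 798 × 9.81 / 1000 = 7.82838 kN/m³.
Let θ = 34° be the plate's angle to the horizontal; measure y along the incline from where the plane meets the free surface. Vertical depth h = y·sinθ with sinθ = 0.559193.
The centroid lies 2.16/2 = 1.08 m below the top edge, so y_c = 2.4 + 1.08 = 3.48 m and h_c = 3.48 × 0.559193 = 1.94599 m.
A = 1.57 × 2.16 = 3.3912 m².
Resultant F = γ·h_c·A = 7.82838 × 1.94599 × 3.3912 = 51.6614 kN.
I_c = b·h³/12 = 1.57 × 2.16³/12 = 1.3185 m⁴.
Centre of pressure: y_p = y_c + I_c/(y_c·A) = 3.48 + 1.3185/(3.48 × 3.3912) = 3.48 + 0.111724 = 3.59172 m along the plane.
Vertically, h_p = y_p·sinθ = 3.59172 × 0.559193 = 2.00846 m.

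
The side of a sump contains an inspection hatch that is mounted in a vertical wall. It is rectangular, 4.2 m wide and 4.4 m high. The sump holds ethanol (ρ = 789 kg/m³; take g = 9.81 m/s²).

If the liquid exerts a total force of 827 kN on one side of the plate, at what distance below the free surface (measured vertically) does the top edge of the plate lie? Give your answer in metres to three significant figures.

d_top ≈ 3.58 m

γ = ρg = 789 × 9.81 / 1000 = 7.74009 kN/m³.
A = 4.2 × 4.4 = 18.48 m².
From F = γ·h_c·A, the centroid depth is h_c = 827/(7.74009 × 18.48) = 5.78173 m.
The centroid lies 4.4/2 = 2.2 m below the top edge, so the top edge sits at h_top = 5.78173 − 2.2 = 3.58173 m below the surface.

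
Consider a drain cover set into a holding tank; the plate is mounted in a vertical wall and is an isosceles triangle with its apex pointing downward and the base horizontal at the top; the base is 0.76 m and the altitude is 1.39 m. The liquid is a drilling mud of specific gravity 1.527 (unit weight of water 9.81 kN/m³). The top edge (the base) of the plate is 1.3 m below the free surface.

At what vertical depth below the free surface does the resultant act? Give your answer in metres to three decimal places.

h_p = 1.824 m

γ = 1.527 × 9.81 = 14.97987 kN/m³.
With the apex down, the centroid sits h/3 = 1.39/3 = 0.463333 m below the base (the top edge), so the centroid depth is h_c = 1.3 + 0.463333 = 1.76333 m.
A = ½ × 0.76 × 1.39 = 0.5282 m².
Resultant F = γ·h_c·A = 14.97987 × 1.76333 × 0.5282 = 13.9521 kN.
I_c = b·h³/36 = 0.76 × 1.39³/36 = 0.0566964 m⁴.
Centre of pressure: y_p = y_c + I_c/(y_c·A) = 1.76333 + 0.0566964/(1.76333 × 0.5282) = 1.76333 + 0.0608728 = 1.8242 m along the plane.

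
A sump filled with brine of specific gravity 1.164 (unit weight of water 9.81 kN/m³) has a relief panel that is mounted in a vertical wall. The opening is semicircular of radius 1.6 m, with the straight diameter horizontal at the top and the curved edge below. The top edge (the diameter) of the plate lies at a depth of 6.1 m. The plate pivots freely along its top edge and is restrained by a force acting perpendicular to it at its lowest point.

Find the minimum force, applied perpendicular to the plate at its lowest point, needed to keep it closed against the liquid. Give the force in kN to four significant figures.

P ≈ 137.2 kN

γ = 1.164 × 9.81 = 11.41884 kN/m³.
The centroid of a semicircle lies 4r/(3π) = 0.679061 m from the diameter, here below the top edge, so the centroid depth is h_c = 6.1 + 0.679061 = 6.77906 m.
A = πr²/2 = π × 1.6²/2 = 4.02124 m².
Resultant F = γ·h_c·A = 11.41884 × 6.77906 × 4.02124 = 311.28 kN.
I_c = (π/8 − 8/(9π))·r⁴ = 0.109757 × 1.6⁴ = 0.719303 m⁴.
Centre of pressure: y_p = y_c + I_c/(y_c·A) = 6.77906 + 0.719303/(6.77906 × 4.02124) = 6.77906 + 0.0263865 = 6.80545 m along the plane.
The resultant acts 0.679061 + 0.0263865 = 0.705448 m (along the plate) below the hinge at the top edge, so the moment about the hinge is M = F × 0.705448 = 311.28 × 0.705448 = 219.592 kN·m.
A normal force at the bottom, 1.6 m from the hinge, must supply this moment: P = 219.592/1.6 = 137.245 kN.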